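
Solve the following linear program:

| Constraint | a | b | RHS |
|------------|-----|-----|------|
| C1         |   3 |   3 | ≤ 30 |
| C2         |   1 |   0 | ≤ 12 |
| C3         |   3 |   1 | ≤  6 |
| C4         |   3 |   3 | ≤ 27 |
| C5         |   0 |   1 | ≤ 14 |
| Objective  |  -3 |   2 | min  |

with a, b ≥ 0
Each vertex is the intersection of two constraint boundaries that also satisfies all remaining constraints:
  a = 0 and b = 0 → (0, 0)
  3a + b = 6 and b = 0 → (2, 0)
  3a + b = 6 and a = 0 → (0, 6)

Evaluating z = -3a + 2b at each vertex:
  (0, 0): z = 0
  (2, 0): z = -6
  (0, 6): z = 12

The minimum is at (2, 0) with z = -6.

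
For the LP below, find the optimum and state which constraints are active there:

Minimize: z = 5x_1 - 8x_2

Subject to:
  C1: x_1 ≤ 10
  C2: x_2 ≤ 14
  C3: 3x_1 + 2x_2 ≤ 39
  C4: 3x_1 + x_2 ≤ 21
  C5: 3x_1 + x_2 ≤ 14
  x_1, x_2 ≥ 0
Optimal: x_1 = 0, x_2 = 14
Slack at optimum:
  C1: slack = 10
  C2: slack = 0 (binding)
  C3: slack = 11
  C4: slack = 7
  C5: slack = 0 (binding)
  x_1 ≥ 0: x_1 = 0 (binding)
  x_2 ≥ 0: x_2 = 14
Binding constraints: C2, C5, x_1 ≥ 0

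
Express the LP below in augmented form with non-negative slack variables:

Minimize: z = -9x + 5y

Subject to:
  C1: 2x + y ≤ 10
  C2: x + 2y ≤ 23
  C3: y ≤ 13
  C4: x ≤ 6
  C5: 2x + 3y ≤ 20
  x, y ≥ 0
min z = -9x + 5y

s.t.
  2x + y + s1 = 10
  x + 2y + s2 = 23
  y + s3 = 13
  x + s4 = 6
  2x + 3y + s5 = 20
  x, y, s1, s2, s3, s4, s5 ≥ 0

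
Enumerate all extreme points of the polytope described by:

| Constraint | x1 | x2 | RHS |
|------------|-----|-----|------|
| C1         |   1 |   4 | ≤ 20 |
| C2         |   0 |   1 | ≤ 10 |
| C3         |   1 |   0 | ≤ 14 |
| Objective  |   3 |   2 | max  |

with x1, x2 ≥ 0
Each vertex is the intersection of two constraint boundaries that also satisfies all remaining constraints:
  x1 = 0 and x2 = 0 → (0, 0)
  x1 = 14 and x2 = 0 → (14, 0)
  x1 + 4x2 = 20 and x1 = 14 → (14, 1.5)
  x1 + 4x2 = 20 and x1 = 0 → (0, 5)

Vertices: (0, 0), (14, 0), (14, 1.5), (0, 5)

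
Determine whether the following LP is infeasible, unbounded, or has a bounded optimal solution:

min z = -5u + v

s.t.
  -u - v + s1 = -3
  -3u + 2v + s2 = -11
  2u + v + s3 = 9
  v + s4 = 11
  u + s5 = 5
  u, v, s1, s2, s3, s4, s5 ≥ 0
The point (4.5, 0) satisfies every constraint, so the LP is feasible; the constraints give u ≤ 5 and v ≤ 11, which with u, v ≥ 0 keep the feasible region inside a bounded box. A feasible, bounded LP attains a finite optimum at a vertex.

Evaluating z = -5u + v at each vertex:
  (3.667, 0): z = -18.33
  (4.5, 0): z = -22.5
  (4.143, 0.7143): z = -20

The LP has an optimal solution: (4.5, 0) with z = -22.5.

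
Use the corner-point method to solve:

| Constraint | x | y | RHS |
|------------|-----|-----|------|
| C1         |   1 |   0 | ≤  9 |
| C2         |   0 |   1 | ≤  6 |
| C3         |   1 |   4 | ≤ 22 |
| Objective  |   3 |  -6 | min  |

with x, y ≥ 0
Each vertex is the intersection of two constraint boundaries that also satisfies all remaining constraints:
  x = 0 and y = 0 → (0, 0)
  x = 9 and y = 0 → (9, 0)
  x = 9 and x + 4y = 22 → (9, 3.25)
  x + 4y = 22 and x = 0 → (0, 5.5)

Evaluating z = 3x - 6y at each vertex:
  (0, 0): z = 0
  (9, 0): z = 27
  (9, 3.25): z = 7.5
  (0, 5.5): z = -33

The minimum is at (0, 5.5) with z = -33.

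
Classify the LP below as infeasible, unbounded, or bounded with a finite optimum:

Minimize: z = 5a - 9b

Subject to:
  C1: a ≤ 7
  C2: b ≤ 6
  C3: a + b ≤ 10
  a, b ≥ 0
The point (0, 6) satisfies every constraint, so the LP is feasible; the constraints give a ≤ 7 and b ≤ 6, which with a, b ≥ 0 keep the feasible region inside a bounded box. A feasible, bounded LP attains a finite optimum at a vertex.

Bounded optimum: z* = -54 at (0, 6).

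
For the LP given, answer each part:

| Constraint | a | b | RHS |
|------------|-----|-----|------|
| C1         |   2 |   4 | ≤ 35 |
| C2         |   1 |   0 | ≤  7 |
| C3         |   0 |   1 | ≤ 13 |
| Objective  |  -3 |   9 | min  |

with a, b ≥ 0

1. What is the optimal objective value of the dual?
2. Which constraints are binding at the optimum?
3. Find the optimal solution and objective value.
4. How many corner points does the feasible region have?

1. -21 (by strong duality, equal to the primal optimum)
2. C2, b ≥ 0
3. a = 7, b = 0, z = -21
4. 4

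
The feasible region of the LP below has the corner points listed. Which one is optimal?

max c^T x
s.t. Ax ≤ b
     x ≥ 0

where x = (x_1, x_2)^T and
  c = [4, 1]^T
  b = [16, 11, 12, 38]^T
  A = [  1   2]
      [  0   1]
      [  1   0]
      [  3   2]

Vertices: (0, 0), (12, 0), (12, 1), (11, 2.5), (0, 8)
Evaluating z = 4x_1 + x_2 at each vertex:
  (0, 0): z = 0
  (12, 0): z = 48
  (12, 1): z = 49
  (11, 2.5): z = 46.5
  (0, 8): z = 8

The largest value is z = 49, attained at (12, 1).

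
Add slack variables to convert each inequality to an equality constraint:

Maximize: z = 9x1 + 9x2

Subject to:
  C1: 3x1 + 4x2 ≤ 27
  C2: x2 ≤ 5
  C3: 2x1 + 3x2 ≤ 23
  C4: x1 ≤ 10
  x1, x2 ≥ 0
max z = 9x1 + 9x2

s.t.
  3x1 + 4x2 + s1 = 27
  x2 + s2 = 5
  2x1 + 3x2 + s3 = 23
  x1 + s4 = 10
  x1, x2, s1, s2, s3, s4 ≥ 0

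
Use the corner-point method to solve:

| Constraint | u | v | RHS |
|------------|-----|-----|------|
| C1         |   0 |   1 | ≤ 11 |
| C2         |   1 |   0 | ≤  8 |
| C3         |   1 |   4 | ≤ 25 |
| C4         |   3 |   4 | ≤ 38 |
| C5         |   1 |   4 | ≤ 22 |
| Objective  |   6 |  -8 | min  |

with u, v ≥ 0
Each vertex is the intersection of two constraint boundaries that also satisfies all remaining constraints:
  u = 0 and v = 0 → (0, 0)
  u = 8 and v = 0 → (8, 0)
  u = 8 and 3u + 4v = 38 → (8, 3.5)
  u + 4v = 22 and u = 0 → (0, 5.5)

Evaluating z = 6u - 8v at each vertex:
  (0, 0): z = 0
  (8, 0): z = 48
  (8, 3.5): z = 20
  (0, 5.5): z = -44

The minimum is at (0, 5.5) with z = -44.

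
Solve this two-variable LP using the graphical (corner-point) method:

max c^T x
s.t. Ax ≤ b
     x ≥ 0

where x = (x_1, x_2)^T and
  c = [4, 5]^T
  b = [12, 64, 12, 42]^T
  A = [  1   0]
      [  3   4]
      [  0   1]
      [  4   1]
x_1 = 8, x_2 = 10, z = 82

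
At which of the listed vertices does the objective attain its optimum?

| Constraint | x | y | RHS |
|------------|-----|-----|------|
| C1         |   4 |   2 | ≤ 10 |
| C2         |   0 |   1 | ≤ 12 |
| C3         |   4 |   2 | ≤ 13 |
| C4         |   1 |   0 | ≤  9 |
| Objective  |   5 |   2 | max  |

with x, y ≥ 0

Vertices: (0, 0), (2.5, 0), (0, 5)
(2.5, 0) with z = 12.5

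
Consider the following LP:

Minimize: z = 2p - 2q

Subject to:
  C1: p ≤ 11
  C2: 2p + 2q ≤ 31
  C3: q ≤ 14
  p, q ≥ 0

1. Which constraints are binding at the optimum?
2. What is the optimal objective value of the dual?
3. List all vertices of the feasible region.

1. C3, p ≥ 0
2. -28 (by strong duality, equal to the primal optimum)
3. (0, 0), (11, 0), (11, 4.5), (1.5, 14), (0, 14)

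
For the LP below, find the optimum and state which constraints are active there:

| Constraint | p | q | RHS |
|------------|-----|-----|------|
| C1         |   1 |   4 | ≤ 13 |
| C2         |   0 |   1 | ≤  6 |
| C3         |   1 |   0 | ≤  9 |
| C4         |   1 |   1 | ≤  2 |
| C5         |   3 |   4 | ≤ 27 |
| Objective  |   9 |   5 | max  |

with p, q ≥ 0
Optimal: p = 2, q = 0
Slack at optimum:
  C1: slack = 11
  C2: slack = 6
  C3: slack = 7
  C4: slack = 0 (binding)
  C5: slack = 21
  p ≥ 0: p = 2
  q ≥ 0: q = 0 (binding)
Binding constraints: C4, q ≥ 0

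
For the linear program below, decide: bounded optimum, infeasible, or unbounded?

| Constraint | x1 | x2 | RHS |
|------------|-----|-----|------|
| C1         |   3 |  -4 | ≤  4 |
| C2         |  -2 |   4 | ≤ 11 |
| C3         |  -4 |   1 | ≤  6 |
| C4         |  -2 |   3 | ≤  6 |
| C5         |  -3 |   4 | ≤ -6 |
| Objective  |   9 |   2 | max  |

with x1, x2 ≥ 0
C1 requires 3x1 - 4x2 ≤ 4, while C5 (-3x1 + 4x2 ≤ -6) is equivalent to 3x1 - 4x2 ≥ 6. Together they would need 6 ≤ 3x1 - 4x2 ≤ 4, which is impossible since 6 > 4. No point satisfies all constraints.

Infeasible — the constraint set is empty.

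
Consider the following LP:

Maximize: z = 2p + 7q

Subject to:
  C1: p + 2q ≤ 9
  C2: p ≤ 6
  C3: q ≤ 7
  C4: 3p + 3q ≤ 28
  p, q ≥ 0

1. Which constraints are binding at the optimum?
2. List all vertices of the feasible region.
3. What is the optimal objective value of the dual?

1. C1, p ≥ 0
2. (0, 0), (6, 0), (6, 1.5), (0, 4.5)
3. 31.5 (by strong duality, equal to the primal optimum)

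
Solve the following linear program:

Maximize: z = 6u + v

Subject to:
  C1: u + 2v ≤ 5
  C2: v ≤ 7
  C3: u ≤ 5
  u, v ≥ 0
Each vertex is the intersection of two constraint boundaries that also satisfies all remaining constraints:
  u = 0 and v = 0 → (0, 0)
  u + 2v = 5 and u = 5 → (5, 0)
  u + 2v = 5 and u = 0 → (0, 2.5)

Evaluating z = 6u + v at each vertex:
  (0, 0): z = 0
  (5, 0): z = 30
  (0, 2.5): z = 2.5

The maximum is at (5, 0) with z = 30.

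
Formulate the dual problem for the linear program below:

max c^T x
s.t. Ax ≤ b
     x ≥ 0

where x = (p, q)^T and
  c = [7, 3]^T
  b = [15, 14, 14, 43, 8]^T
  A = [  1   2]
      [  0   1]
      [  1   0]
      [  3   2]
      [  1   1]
Minimize: z = 15y1 + 14y2 + 14y3 + 43y4 + 8y5

Subject to:
  C1: -y1 - y3 - 3y4 - y5 ≤ -7
  C2: -2y1 - y2 - 2y4 - y5 ≤ -3
  y1, y2, y3, y4, y5 ≥ 0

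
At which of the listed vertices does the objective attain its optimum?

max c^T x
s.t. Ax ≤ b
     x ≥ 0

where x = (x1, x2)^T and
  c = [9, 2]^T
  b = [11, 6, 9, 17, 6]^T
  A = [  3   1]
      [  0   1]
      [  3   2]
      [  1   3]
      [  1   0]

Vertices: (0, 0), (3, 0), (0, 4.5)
Evaluating z = 9x1 + 2x2 at each vertex:
  (0, 0): z = 0
  (3, 0): z = 27
  (0, 4.5): z = 9

The largest value is z = 27, attained at (3, 0).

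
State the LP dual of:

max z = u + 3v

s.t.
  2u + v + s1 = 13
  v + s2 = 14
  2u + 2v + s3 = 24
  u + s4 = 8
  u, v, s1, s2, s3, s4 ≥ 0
Minimize: z = 13y1 + 14y2 + 24y3 + 8y4

Subject to:
  C1: -2y1 - 2y3 - y4 ≤ -1
  C2: -y1 - y2 - 2y3 ≤ -3
  y1, y2, y3, y4 ≥ 0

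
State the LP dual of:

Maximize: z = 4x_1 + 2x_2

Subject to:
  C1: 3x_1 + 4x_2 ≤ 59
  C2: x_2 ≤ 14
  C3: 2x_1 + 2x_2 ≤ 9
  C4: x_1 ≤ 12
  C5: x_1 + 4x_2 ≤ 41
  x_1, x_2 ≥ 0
Minimize: z = 59y1 + 14y2 + 9y3 + 12y4 + 41y5

Subject to:
  C1: -3y1 - 2y3 - y4 - y5 ≤ -4
  C2: -4y1 - y2 - 2y3 - 4y5 ≤ -2
  y1, y2, y3, y4, y5 ≥ 0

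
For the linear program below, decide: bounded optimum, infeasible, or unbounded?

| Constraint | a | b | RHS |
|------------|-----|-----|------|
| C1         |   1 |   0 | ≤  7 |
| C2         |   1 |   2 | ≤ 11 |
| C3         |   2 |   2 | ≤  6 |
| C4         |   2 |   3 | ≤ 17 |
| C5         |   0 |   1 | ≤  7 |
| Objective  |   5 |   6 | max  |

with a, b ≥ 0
The point (0, 3) satisfies every constraint, so the LP is feasible; the constraints give a ≤ 7 and b ≤ 7, which with a, b ≥ 0 keep the feasible region inside a bounded box. A feasible, bounded LP attains a finite optimum at a vertex.

Evaluating z = 5a + 6b at each vertex:
  (0, 0): z = 0
  (3, 0): z = 15
  (0, 3): z = 18

Feasible with finite optimum z* = 18 at (0, 3).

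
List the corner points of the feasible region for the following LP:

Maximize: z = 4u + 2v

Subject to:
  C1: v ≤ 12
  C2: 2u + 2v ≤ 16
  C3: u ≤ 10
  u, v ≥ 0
Each vertex is the intersection of two constraint boundaries that also satisfies all remaining constraints:
  u = 0 and v = 0 → (0, 0)
  2u + 2v = 16 and v = 0 → (8, 0)
  2u + 2v = 16 and u = 0 → (0, 8)

Vertices: (0, 0), (8, 0), (0, 8)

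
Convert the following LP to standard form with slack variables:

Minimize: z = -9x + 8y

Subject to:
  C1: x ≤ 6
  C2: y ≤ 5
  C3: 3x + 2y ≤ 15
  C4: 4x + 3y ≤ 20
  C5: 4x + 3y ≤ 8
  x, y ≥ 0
min z = -9x + 8y

s.t.
  x + s1 = 6
  y + s2 = 5
  3x + 2y + s3 = 15
  4x + 3y + s4 = 20
  4x + 3y + s5 = 8
  x, y, s1, s2, s3, s4, s5 ≥ 0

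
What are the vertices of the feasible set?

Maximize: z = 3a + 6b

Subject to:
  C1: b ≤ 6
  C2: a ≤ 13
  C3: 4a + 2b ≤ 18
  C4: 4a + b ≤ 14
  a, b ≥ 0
Each vertex is the intersection of two constraint boundaries that also satisfies all remaining constraints:
  a = 0 and b = 0 → (0, 0)
  4a + b = 14 and b = 0 → (3.5, 0)
  4a + 2b = 18 and 4a + b = 14 → (2.5, 4)
  b = 6 and 4a + 2b = 18 → (1.5, 6)
  b = 6 and a = 0 → (0, 6)

Vertices: (0, 0), (3.5, 0), (2.5, 4), (1.5, 6), (0, 6)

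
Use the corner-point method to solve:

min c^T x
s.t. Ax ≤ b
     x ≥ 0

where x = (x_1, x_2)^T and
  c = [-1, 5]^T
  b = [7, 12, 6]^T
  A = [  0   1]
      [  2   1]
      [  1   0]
Each vertex is the intersection of two constraint boundaries that also satisfies all remaining constraints:
  x_1 = 0 and x_2 = 0 → (0, 0)
  2x_1 + x_2 = 12 and x_1 = 6 → (6, 0)
  x_2 = 7 and 2x_1 + x_2 = 12 → (2.5, 7)
  x_2 = 7 and x_1 = 0 → (0, 7)

Evaluating z = -x_1 + 5x_2 at each vertex:
  (0, 0): z = 0
  (6, 0): z = -6
  (2.5, 7): z = 32.5
  (0, 7): z = 35

The minimum is at (6, 0) with z = -6.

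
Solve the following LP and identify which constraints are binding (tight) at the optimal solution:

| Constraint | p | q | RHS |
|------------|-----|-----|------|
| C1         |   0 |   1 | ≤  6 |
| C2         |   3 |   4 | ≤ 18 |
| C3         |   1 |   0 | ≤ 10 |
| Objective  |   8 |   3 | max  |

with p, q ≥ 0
Optimal: p = 6, q = 0
Slack at optimum:
  C1: slack = 6
  C2: slack = 0 (binding)
  C3: slack = 4
  p ≥ 0: p = 6
  q ≥ 0: q = 0 (binding)
Binding constraints: C2, q ≥ 0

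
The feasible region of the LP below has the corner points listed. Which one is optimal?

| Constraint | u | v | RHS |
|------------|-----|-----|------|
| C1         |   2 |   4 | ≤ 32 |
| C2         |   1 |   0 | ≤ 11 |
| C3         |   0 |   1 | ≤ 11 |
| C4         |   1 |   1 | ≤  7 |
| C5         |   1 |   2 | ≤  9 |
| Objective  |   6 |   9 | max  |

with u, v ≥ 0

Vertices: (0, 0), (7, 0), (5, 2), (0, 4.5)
(5, 2) with z = 48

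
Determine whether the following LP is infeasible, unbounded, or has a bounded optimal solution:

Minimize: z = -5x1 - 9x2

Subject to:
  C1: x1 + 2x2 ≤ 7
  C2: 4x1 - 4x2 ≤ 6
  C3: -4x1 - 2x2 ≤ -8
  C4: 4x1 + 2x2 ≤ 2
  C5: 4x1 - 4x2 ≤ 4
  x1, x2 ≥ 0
C4 requires 4x1 + 2x2 ≤ 2, while C3 (-4x1 - 2x2 ≤ -8) is equivalent to 4x1 + 2x2 ≥ 8. Together they would need 8 ≤ 4x1 + 2x2 ≤ 2, which is impossible since 8 > 2. No point satisfies all constraints.

Infeasible — the constraint set is empty.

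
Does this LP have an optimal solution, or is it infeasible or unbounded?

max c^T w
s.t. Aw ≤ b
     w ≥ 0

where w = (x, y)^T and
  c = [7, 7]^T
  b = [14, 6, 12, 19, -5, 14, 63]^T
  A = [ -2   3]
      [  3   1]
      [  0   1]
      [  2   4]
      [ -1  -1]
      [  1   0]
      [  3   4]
The point (0.5, 4.5) satisfies every constraint, so the LP is feasible; the constraints give x ≤ 14 and y ≤ 12, which with x, y ≥ 0 keep the feasible region inside a bounded box. A feasible, bounded LP attains a finite optimum at a vertex.

Evaluating z = 7x + 7y at each vertex:
  (0.5, 4.5): z = 35

Feasible with finite optimum z* = 35 at (0.5, 4.5).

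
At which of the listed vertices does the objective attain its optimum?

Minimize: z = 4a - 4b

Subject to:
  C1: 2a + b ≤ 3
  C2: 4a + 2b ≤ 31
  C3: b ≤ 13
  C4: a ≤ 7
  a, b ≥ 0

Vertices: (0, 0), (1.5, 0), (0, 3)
(0, 3) with z = -12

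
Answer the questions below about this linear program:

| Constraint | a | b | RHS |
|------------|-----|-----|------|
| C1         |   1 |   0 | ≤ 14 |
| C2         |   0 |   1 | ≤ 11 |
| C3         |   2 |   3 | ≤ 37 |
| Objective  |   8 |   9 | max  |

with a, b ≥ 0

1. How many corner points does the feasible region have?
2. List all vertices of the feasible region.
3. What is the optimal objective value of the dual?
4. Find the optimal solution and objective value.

1. 5
2. (0, 0), (14, 0), (14, 3), (2, 11), (0, 11)
3. 139 (by strong duality, equal to the primal optimum)
4. a = 14, b = 3, z = 139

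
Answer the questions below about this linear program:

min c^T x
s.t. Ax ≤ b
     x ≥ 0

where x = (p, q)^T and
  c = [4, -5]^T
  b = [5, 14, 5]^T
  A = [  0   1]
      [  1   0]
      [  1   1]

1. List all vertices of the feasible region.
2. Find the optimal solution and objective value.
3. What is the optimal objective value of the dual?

1. (0, 0), (5, 0), (0, 5)
2. p = 0, q = 5, z = -25
3. -25 (by strong duality, equal to the primal optimum)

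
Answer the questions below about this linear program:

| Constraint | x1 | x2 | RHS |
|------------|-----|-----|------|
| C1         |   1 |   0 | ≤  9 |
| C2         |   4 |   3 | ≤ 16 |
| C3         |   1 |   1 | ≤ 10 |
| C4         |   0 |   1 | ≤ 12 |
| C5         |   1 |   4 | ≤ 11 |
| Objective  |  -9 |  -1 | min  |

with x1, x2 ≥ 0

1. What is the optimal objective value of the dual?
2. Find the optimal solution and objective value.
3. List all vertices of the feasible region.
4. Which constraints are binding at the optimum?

1. -36 (by strong duality, equal to the primal optimum)
2. x1 = 4, x2 = 0, z = -36
3. (0, 0), (4, 0), (2.385, 2.154), (0, 2.75)
4. C2, x2 ≥ 0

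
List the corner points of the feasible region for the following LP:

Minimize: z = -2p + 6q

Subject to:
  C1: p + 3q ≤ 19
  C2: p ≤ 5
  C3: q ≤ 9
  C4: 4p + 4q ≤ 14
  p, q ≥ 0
Each vertex is the intersection of two constraint boundaries that also satisfies all remaining constraints:
  p = 0 and q = 0 → (0, 0)
  4p + 4q = 14 and q = 0 → (3.5, 0)
  4p + 4q = 14 and p = 0 → (0, 3.5)

Vertices: (0, 0), (3.5, 0), (0, 3.5)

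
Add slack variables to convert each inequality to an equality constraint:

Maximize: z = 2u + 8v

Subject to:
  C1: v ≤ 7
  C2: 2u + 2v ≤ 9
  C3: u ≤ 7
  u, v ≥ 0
max z = 2u + 8v

s.t.
  v + s1 = 7
  2u + 2v + s2 = 9
  u + s3 = 7
  u, v, s1, s2, s3 ≥ 0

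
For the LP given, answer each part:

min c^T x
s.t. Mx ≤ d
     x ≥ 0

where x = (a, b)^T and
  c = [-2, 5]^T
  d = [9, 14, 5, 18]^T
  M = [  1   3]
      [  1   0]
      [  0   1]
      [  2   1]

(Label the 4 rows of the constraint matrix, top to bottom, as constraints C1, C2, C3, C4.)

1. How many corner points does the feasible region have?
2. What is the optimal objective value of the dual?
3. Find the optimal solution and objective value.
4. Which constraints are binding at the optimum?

1. 3
2. -18 (by strong duality, equal to the primal optimum)
3. a = 9, b = 0, z = -18
4. C1, C4, b ≥ 0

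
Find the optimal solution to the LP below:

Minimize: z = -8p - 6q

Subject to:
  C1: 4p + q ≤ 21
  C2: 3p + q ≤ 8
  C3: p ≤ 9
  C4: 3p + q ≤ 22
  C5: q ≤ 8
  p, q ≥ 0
Each vertex is the intersection of two constraint boundaries that also satisfies all remaining constraints:
  p = 0 and q = 0 → (0, 0)
  3p + q = 8 and q = 0 → (2.667, 0)
  3p + q = 8 and q = 8 → (0, 8)

Evaluating z = -8p - 6q at each vertex:
  (0, 0): z = 0
  (2.667, 0): z = -21.33
  (0, 8): z = -48

The minimum is at (0, 8) with z = -48.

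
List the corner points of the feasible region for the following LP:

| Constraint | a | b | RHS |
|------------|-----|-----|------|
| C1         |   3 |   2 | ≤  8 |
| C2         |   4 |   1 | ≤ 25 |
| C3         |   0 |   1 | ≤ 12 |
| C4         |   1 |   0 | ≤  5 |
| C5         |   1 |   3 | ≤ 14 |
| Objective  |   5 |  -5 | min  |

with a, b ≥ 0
Each vertex is the intersection of two constraint boundaries that also satisfies all remaining constraints:
  a = 0 and b = 0 → (0, 0)
  3a + 2b = 8 and b = 0 → (2.667, 0)
  3a + 2b = 8 and a = 0 → (0, 4)

Vertices: (0, 0), (2.667, 0), (0, 4)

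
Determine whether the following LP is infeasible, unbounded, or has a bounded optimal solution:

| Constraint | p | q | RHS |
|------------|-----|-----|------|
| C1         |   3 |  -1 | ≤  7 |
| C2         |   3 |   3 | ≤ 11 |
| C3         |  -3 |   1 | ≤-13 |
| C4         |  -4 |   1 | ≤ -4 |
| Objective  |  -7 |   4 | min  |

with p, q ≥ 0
C1 requires 3p - q ≤ 7, while C3 (-3p + q ≤ -13) is equivalent to 3p - q ≥ 13. Together they would need 13 ≤ 3p - q ≤ 7, which is impossible since 13 > 7. No point satisfies all constraints.

The feasible region is empty; the LP is infeasible.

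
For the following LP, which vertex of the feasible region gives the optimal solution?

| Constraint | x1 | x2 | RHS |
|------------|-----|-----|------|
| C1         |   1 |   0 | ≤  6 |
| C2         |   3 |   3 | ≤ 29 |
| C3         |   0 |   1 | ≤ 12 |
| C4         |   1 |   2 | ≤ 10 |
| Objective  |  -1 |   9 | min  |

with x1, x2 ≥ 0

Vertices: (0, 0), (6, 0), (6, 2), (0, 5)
(6, 0) with z = -6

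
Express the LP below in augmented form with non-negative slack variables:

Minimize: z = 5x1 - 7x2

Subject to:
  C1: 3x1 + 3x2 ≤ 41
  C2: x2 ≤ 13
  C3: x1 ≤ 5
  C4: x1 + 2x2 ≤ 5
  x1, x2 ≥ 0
min z = 5x1 - 7x2

s.t.
  3x1 + 3x2 + s1 = 41
  x2 + s2 = 13
  x1 + s3 = 5
  x1 + 2x2 + s4 = 5
  x1, x2, s1, s2, s3, s4 ≥ 0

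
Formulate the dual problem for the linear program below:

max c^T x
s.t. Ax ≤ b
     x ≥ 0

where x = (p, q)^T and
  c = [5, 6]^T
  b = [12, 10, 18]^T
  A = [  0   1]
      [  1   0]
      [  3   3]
Minimize: z = 12y1 + 10y2 + 18y3

Subject to:
  C1: -y2 - 3y3 ≤ -5
  C2: -y1 - 3y3 ≤ -6
  y1, y2, y3 ≥ 0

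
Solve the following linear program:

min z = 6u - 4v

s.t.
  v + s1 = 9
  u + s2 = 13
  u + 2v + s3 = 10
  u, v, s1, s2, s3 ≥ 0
u = 0, v = 5, z = -20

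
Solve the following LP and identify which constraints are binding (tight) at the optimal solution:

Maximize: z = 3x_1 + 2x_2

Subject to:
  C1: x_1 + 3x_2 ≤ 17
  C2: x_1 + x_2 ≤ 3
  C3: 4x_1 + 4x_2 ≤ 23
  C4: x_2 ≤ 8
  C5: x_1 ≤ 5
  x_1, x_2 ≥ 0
Optimal: x_1 = 3, x_2 = 0
Slack at optimum:
  C1: slack = 14
  C2: slack = 0 (binding)
  C3: slack = 11
  C4: slack = 8
  C5: slack = 2
  x_1 ≥ 0: x_1 = 3
  x_2 ≥ 0: x_2 = 0 (binding)
Binding constraints: C2, x_2 ≥ 0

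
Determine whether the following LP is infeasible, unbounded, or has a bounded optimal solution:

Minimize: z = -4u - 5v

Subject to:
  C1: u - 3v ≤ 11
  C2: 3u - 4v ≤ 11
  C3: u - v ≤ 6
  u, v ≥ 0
Feasible point: (0, 0) satisfies every constraint, so the LP is feasible.
Direction d = (0, 1): for each constraint row a, a·d ≤ 0 —
  (1)(0) + (-3)(1) = -3 ≤ 0
  (3)(0) + (-4)(1) = -4 ≤ 0
  (1)(0) + (-1)(1) = -1 ≤ 0
and d ≥ 0, so (0, 0) + t·d stays feasible for every t ≥ 0. Along this ray z = -4u - 5v changes by -5 per unit t, so z → −∞.

Unbounded — the objective can decrease without bound over the feasible region.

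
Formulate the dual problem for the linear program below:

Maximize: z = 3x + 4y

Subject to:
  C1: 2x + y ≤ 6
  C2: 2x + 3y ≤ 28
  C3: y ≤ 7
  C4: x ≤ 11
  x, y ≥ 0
Minimize: z = 6y1 + 28y2 + 7y3 + 11y4

Subject to:
  C1: -2y1 - 2y2 - y4 ≤ -3
  C2: -y1 - 3y2 - y3 ≤ -4
  y1, y2, y3, y4 ≥ 0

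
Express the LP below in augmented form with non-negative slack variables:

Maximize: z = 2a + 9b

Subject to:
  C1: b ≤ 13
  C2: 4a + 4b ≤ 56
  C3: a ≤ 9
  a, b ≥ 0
max z = 2a + 9b

s.t.
  b + s1 = 13
  4a + 4b + s2 = 56
  a + s3 = 9
  a, b, s1, s2, s3 ≥ 0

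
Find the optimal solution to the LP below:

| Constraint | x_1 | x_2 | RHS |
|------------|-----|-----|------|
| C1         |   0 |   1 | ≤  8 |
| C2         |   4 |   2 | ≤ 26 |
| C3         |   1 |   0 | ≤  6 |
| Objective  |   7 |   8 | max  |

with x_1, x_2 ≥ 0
x_1 = 2.5, x_2 = 8, z = 81.5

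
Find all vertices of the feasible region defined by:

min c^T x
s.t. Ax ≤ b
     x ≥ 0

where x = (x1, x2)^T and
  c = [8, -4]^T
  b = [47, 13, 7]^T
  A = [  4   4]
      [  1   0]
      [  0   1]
Each vertex is the intersection of two constraint boundaries that also satisfies all remaining constraints:
  x1 = 0 and x2 = 0 → (0, 0)
  4x1 + 4x2 = 47 and x2 = 0 → (11.75, 0)
  4x1 + 4x2 = 47 and x2 = 7 → (4.75, 7)
  x2 = 7 and x1 = 0 → (0, 7)

Vertices: (0, 0), (11.75, 0), (4.75, 7), (0, 7)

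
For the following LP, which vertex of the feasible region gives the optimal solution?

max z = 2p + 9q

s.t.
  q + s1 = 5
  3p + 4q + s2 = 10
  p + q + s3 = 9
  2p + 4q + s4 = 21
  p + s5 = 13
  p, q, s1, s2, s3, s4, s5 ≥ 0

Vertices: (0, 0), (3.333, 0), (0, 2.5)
Evaluating z = 2p + 9q at each vertex:
  (0, 0): z = 0
  (3.333, 0): z = 6.667
  (0, 2.5): z = 22.5

The largest value is z = 22.5, attained at (0, 2.5).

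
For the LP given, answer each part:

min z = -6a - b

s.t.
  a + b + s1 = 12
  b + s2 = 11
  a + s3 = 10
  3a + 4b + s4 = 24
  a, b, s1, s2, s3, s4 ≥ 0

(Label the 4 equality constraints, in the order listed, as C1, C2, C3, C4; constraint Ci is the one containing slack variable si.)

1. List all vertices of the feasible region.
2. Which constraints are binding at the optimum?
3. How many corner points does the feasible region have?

1. (0, 0), (8, 0), (0, 6)
2. C4, b ≥ 0
3. 3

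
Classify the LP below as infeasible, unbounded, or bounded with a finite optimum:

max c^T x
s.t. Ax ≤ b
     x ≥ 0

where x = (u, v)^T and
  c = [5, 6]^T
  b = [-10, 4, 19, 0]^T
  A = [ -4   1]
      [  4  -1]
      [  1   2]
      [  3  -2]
One constraint requires 4u - v ≤ 4, while the constraint -4u + v ≤ -10 is equivalent to 4u - v ≥ 10. Together they would need 10 ≤ 4u - v ≤ 4, which is impossible since 10 > 4. No point satisfies all constraints.

Infeasible — the constraint set is empty.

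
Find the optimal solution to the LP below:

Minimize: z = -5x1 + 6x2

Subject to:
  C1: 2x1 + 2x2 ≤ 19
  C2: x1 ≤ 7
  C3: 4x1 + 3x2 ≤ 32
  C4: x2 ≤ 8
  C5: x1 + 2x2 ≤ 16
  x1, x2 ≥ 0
Each vertex is the intersection of two constraint boundaries that also satisfies all remaining constraints:
  x1 = 0 and x2 = 0 → (0, 0)
  x1 = 7 and x2 = 0 → (7, 0)
  x1 = 7 and 4x1 + 3x2 = 32 → (7, 1.333)
  2x1 + 2x2 = 19 and 4x1 + 3x2 = 32 → (3.5, 6)
  2x1 + 2x2 = 19 and x1 + 2x2 = 16 → (3, 6.5)
  x2 = 8 and x1 + 2x2 = 16 → (0, 8)

Evaluating z = -5x1 + 6x2 at each vertex:
  (0, 0): z = 0
  (7, 0): z = -35
  (7, 1.333): z = -27
  (3.5, 6): z = 18.5
  (3, 6.5): z = 24
  (0, 8): z = 48

The minimum is at (7, 0) with z = -35.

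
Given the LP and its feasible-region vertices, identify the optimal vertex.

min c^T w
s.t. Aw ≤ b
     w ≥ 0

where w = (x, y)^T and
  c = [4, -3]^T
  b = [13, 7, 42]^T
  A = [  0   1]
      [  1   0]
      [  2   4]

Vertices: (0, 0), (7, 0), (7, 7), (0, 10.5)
(0, 10.5) with z = -31.5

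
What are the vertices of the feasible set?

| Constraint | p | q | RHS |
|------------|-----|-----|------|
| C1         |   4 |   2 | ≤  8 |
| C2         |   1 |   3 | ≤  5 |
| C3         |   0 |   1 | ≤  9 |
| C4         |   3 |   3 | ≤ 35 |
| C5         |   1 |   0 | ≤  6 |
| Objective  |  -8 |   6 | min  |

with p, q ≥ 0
Each vertex is the intersection of two constraint boundaries that also satisfies all remaining constraints:
  p = 0 and q = 0 → (0, 0)
  4p + 2q = 8 and q = 0 → (2, 0)
  4p + 2q = 8 and p + 3q = 5 → (1.4, 1.2)
  p + 3q = 5 and p = 0 → (0, 1.667)

Vertices: (0, 0), (2, 0), (1.4, 1.2), (0, 1.667)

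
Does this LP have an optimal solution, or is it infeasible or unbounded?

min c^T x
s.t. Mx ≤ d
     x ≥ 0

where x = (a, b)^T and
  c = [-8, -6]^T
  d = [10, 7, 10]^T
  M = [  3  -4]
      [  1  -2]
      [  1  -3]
Feasible point: (0, 0) satisfies every constraint, so the LP is feasible.
Direction d = (0, 1): for each constraint row a, a·d ≤ 0 —
  (3)(0) + (-4)(1) = -4 ≤ 0
  (1)(0) + (-2)(1) = -2 ≤ 0
  (1)(0) + (-3)(1) = -3 ≤ 0
and d ≥ 0, so (0, 0) + t·d stays feasible for every t ≥ 0. Along this ray z = -8a - 6b changes by -6 per unit t, so z → −∞.

Unbounded: there is a feasible ray along which z → −∞.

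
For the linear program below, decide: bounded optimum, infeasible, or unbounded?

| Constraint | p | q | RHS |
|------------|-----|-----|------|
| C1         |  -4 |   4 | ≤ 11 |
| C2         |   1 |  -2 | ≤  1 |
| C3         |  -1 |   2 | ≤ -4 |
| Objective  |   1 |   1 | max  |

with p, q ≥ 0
C2 requires p - 2q ≤ 1, while C3 (-p + 2q ≤ -4) is equivalent to p - 2q ≥ 4. Together they would need 4 ≤ p - 2q ≤ 1, which is impossible since 4 > 1. No point satisfies all constraints.

Infeasible: no point satisfies all constraints simultaneously.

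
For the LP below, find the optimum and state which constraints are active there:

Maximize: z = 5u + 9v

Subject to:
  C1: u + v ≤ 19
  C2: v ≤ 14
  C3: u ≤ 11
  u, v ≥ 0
Optimal: u = 5, v = 14
Binding: C1, C2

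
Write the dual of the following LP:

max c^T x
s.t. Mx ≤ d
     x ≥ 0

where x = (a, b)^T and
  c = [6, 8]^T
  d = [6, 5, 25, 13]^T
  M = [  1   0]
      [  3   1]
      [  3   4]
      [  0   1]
Minimize: z = 6y1 + 5y2 + 25y3 + 13y4

Subject to:
  C1: -y1 - 3y2 - 3y3 ≤ -6
  C2: -y2 - 4y3 - y4 ≤ -8
  y1, y2, y3, y4 ≥ 0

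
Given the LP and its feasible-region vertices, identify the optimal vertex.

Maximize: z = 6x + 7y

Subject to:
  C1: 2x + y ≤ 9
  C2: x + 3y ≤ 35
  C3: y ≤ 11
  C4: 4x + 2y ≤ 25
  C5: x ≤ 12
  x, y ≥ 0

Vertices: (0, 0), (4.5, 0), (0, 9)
(0, 9) with z = 63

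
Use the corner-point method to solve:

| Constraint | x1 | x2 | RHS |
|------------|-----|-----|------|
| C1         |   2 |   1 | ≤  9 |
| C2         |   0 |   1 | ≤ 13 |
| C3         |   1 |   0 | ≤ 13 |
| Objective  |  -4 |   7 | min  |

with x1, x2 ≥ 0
Each vertex is the intersection of two constraint boundaries that also satisfies all remaining constraints:
  x1 = 0 and x2 = 0 → (0, 0)
  2x1 + x2 = 9 and x2 = 0 → (4.5, 0)
  2x1 + x2 = 9 and x1 = 0 → (0, 9)

Evaluating z = -4x1 + 7x2 at each vertex:
  (0, 0): z = 0
  (4.5, 0): z = -18
  (0, 9): z = 63

The minimum is at (4.5, 0) with z = -18.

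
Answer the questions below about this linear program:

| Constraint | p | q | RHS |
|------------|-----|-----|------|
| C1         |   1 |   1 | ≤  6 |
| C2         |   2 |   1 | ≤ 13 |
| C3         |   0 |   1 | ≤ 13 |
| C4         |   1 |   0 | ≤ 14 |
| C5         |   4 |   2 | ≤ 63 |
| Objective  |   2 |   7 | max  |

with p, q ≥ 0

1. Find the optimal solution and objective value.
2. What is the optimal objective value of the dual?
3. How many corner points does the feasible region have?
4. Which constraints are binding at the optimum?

1. p = 0, q = 6, z = 42
2. 42 (by strong duality, equal to the primal optimum)
3. 3
4. C1, p ≥ 0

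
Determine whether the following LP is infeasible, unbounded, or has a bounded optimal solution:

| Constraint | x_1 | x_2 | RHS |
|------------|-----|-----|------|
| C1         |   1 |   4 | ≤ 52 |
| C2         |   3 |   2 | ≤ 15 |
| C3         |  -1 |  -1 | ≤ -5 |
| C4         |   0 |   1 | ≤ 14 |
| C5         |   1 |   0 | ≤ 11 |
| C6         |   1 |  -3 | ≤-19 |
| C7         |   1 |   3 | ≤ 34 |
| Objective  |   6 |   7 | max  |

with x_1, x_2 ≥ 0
The point (0, 7.5) satisfies every constraint, so the LP is feasible; the constraints give x_1 ≤ 11 and x_2 ≤ 14, which with x_1, x_2 ≥ 0 keep the feasible region inside a bounded box. A feasible, bounded LP attains a finite optimum at a vertex.

Evaluating z = 6x_1 + 7x_2 at each vertex:
  (0, 6.333): z = 44.33
  (0.6364, 6.545): z = 49.64
  (0, 7.5): z = 52.5

Bounded optimum: z* = 52.5 at (0, 7.5).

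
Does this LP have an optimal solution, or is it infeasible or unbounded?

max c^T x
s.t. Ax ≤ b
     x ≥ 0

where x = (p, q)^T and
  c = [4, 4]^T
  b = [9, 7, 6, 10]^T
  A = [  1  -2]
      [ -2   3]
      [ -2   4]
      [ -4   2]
Feasible point: (0, 0) satisfies every constraint, so the LP is feasible.
Direction d = (2, 1): for each constraint row a, a·d ≤ 0 —
  (1)(2) + (-2)(1) = 0 ≤ 0
  (-2)(2) + (3)(1) = -1 ≤ 0
  (-2)(2) + (4)(1) = 0 ≤ 0
  (-4)(2) + (2)(1) = -6 ≤ 0
and d ≥ 0, so (0, 0) + t·d stays feasible for every t ≥ 0. Along this ray z = 4p + 4q changes by 12 per unit t, so z → +∞.

The LP is unbounded; z can be made arbitrarily large.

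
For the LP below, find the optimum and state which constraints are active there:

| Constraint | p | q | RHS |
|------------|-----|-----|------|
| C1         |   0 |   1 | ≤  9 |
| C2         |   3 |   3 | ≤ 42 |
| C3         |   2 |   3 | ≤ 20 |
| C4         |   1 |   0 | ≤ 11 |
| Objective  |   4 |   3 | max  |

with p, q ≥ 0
Optimal: p = 10, q = 0
Binding: C3, q ≥ 0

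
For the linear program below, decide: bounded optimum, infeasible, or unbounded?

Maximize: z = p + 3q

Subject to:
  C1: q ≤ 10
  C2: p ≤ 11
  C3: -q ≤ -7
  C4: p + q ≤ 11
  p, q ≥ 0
The point (1, 10) satisfies every constraint, so the LP is feasible; the constraints give p ≤ 11 and q ≤ 10, which with p, q ≥ 0 keep the feasible region inside a bounded box. A feasible, bounded LP attains a finite optimum at a vertex.

Bounded optimum: z* = 31 at (1, 10).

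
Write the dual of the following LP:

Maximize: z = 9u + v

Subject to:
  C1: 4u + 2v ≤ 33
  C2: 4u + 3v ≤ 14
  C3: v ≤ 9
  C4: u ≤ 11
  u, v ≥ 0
Minimize: z = 33y1 + 14y2 + 9y3 + 11y4

Subject to:
  C1: -4y1 - 4y2 - y4 ≤ -9
  C2: -2y1 - 3y2 - y3 ≤ -1
  y1, y2, y3, y4 ≥ 0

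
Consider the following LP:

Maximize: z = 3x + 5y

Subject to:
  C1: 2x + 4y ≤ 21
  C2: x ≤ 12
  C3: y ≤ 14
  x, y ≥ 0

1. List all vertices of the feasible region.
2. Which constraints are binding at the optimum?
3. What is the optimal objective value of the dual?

1. (0, 0), (10.5, 0), (0, 5.25)
2. C1, y ≥ 0
3. 31.5 (by strong duality, equal to the primal optimum)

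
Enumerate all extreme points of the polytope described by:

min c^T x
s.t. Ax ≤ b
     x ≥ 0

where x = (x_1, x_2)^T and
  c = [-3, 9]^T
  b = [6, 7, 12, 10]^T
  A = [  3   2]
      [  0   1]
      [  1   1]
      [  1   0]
Each vertex is the intersection of two constraint boundaries that also satisfies all remaining constraints:
  x_1 = 0 and x_2 = 0 → (0, 0)
  3x_1 + 2x_2 = 6 and x_2 = 0 → (2, 0)
  3x_1 + 2x_2 = 6 and x_1 = 0 → (0, 3)

Vertices: (0, 0), (2, 0), (0, 3)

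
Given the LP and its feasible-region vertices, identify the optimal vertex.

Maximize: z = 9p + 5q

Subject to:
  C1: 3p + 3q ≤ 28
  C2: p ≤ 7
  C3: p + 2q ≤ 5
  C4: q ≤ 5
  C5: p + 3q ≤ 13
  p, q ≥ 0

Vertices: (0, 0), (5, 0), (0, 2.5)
Evaluating z = 9p + 5q at each vertex:
  (0, 0): z = 0
  (5, 0): z = 45
  (0, 2.5): z = 12.5

The largest value is z = 45, attained at (5, 0).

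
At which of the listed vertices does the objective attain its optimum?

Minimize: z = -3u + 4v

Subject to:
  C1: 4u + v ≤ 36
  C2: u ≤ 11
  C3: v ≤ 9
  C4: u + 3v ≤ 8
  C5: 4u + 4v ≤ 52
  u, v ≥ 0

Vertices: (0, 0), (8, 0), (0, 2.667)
Evaluating z = -3u + 4v at each vertex:
  (0, 0): z = 0
  (8, 0): z = -24
  (0, 2.667): z = 10.67

The smallest value is z = -24, attained at (8, 0).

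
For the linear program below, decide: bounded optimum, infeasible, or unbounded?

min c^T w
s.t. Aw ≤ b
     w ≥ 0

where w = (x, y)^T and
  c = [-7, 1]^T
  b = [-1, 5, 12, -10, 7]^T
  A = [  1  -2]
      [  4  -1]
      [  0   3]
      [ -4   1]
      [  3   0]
One constraint requires 4x - y ≤ 5, while the constraint -4x + y ≤ -10 is equivalent to 4x - y ≥ 10. Together they would need 10 ≤ 4x - y ≤ 5, which is impossible since 10 > 5. No point satisfies all constraints.

The feasible region is empty; the LP is infeasible.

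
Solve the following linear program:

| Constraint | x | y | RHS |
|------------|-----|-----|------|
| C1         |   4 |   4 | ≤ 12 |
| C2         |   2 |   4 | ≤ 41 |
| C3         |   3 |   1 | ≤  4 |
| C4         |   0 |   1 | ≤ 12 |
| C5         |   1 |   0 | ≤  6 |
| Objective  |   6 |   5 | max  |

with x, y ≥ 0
Each vertex is the intersection of two constraint boundaries that also satisfies all remaining constraints:
  x = 0 and y = 0 → (0, 0)
  3x + y = 4 and y = 0 → (1.333, 0)
  4x + 4y = 12 and 3x + y = 4 → (0.5, 2.5)
  4x + 4y = 12 and x = 0 → (0, 3)

Evaluating z = 6x + 5y at each vertex:
  (0, 0): z = 0
  (1.333, 0): z = 8
  (0.5, 2.5): z = 15.5
  (0, 3): z = 15

The maximum is at (0.5, 2.5) with z = 15.5.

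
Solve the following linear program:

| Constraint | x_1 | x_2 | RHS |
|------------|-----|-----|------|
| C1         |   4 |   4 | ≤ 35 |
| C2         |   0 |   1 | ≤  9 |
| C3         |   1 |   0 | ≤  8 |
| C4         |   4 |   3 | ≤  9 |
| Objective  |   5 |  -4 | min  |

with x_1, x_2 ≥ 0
Each vertex is the intersection of two constraint boundaries that also satisfies all remaining constraints:
  x_1 = 0 and x_2 = 0 → (0, 0)
  4x_1 + 3x_2 = 9 and x_2 = 0 → (2.25, 0)
  4x_1 + 3x_2 = 9 and x_1 = 0 → (0, 3)

Evaluating z = 5x_1 - 4x_2 at each vertex:
  (0, 0): z = 0
  (2.25, 0): z = 11.25
  (0, 3): z = -12

The minimum is at (0, 3) with z = -12.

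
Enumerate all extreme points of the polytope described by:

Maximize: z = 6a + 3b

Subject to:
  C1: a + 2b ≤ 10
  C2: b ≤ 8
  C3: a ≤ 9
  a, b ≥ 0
Each vertex is the intersection of two constraint boundaries that also satisfies all remaining constraints:
  a = 0 and b = 0 → (0, 0)
  a = 9 and b = 0 → (9, 0)
  a + 2b = 10 and a = 9 → (9, 0.5)
  a + 2b = 10 and a = 0 → (0, 5)

Vertices: (0, 0), (9, 0), (9, 0.5), (0, 5)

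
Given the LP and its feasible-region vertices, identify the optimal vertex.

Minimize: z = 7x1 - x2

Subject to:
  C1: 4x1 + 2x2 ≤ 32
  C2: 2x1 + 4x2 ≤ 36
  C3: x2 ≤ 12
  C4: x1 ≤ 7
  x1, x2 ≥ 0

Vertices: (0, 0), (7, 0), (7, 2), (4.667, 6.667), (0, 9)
Evaluating z = 7x1 - x2 at each vertex:
  (0, 0): z = 0
  (7, 0): z = 49
  (7, 2): z = 47
  (4.667, 6.667): z = 26
  (0, 9): z = -9

The smallest value is z = -9, attained at (0, 9).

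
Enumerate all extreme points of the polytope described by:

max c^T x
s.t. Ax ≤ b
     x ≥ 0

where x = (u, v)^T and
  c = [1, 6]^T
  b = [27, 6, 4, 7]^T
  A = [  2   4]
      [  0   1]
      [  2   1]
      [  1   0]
Each vertex is the intersection of two constraint boundaries that also satisfies all remaining constraints:
  u = 0 and v = 0 → (0, 0)
  2u + v = 4 and v = 0 → (2, 0)
  2u + v = 4 and u = 0 → (0, 4)

Vertices: (0, 0), (2, 0), (0, 4)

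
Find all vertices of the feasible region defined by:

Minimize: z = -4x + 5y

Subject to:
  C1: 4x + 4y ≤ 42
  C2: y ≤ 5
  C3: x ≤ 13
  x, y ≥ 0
Each vertex is the intersection of two constraint boundaries that also satisfies all remaining constraints:
  x = 0 and y = 0 → (0, 0)
  4x + 4y = 42 and y = 0 → (10.5, 0)
  4x + 4y = 42 and y = 5 → (5.5, 5)
  y = 5 and x = 0 → (0, 5)

Vertices: (0, 0), (10.5, 0), (5.5, 5), (0, 5)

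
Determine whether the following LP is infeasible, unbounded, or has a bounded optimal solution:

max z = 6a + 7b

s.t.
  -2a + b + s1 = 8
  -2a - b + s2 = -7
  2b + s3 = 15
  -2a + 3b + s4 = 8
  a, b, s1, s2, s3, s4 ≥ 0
Feasible point: (3, 1) satisfies every constraint, so the LP is feasible.
Direction d = (1, 0): for each constraint row a, a·d ≤ 0 —
  (-2)(1) + (1)(0) = -2 ≤ 0
  (-2)(1) + (-1)(0) = -2 ≤ 0
  (0)(1) + (2)(0) = 0 ≤ 0
  (-2)(1) + (3)(0) = -2 ≤ 0
and d ≥ 0, so (3, 1) + t·d stays feasible for every t ≥ 0. Along this ray z = 6a + 7b changes by 6 per unit t, so z → +∞.

Unbounded — the objective can increase without bound over the feasible region.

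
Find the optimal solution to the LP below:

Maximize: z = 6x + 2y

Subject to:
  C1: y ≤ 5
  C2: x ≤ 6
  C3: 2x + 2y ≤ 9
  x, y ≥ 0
Each vertex is the intersection of two constraint boundaries that also satisfies all remaining constraints:
  x = 0 and y = 0 → (0, 0)
  2x + 2y = 9 and y = 0 → (4.5, 0)
  2x + 2y = 9 and x = 0 → (0, 4.5)

Evaluating z = 6x + 2y at each vertex:
  (0, 0): z = 0
  (4.5, 0): z = 27
  (0, 4.5): z = 9

The maximum is at (4.5, 0) with z = 27.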